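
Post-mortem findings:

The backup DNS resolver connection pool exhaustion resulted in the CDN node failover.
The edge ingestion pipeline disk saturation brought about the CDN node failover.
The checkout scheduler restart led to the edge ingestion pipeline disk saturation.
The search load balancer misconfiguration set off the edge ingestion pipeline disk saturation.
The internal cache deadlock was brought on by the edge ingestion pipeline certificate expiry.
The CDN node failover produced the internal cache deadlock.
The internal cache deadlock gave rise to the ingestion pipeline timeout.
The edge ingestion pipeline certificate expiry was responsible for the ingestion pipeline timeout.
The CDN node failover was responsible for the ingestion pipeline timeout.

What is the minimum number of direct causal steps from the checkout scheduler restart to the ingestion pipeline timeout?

3

Shortest chain: the checkout scheduler restart → the edge ingestion pipeline disk saturation → the CDN node failover → the ingestion pipeline timeout.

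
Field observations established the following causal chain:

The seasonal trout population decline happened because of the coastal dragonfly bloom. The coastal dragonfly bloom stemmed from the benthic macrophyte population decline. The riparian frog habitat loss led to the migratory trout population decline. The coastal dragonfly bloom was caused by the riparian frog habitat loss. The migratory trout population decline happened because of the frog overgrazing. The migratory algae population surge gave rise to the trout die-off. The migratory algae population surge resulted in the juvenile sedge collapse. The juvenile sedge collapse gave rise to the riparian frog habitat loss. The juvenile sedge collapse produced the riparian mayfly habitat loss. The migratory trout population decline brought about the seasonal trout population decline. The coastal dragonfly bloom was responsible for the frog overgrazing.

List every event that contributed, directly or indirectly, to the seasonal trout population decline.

the benthic macrophyte population decline, the coastal dragonfly bloom, the frog overgrazing, the juvenile sedge collapse, the migratory algae population surge, the migratory trout population decline, the riparian frog habitat loss

Immediate causes of the seasonal trout population decline: the coastal dragonfly bloom, the migratory trout population decline.
Further upstream: the migratory algae population surge, the benthic macrophyte population decline, the juvenile sedge collapse, the riparian frog habitat loss, the frog overgrazing.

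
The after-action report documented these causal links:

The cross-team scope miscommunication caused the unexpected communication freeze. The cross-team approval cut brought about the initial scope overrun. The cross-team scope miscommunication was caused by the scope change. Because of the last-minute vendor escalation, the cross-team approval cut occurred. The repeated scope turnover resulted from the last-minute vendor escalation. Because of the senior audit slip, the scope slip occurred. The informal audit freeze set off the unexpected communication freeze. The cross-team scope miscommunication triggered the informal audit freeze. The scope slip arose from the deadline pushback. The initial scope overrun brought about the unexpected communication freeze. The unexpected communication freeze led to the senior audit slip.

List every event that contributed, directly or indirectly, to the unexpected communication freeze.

the cross-team approval cut, the cross-team scope miscommunication, the informal audit freeze, the initial scope overrun, the last-minute vendor escalation, the scope change

Immediate causes of the unexpected communication freeze: the cross-team scope miscommunication, the informal audit freeze, the initial scope overrun.
Further upstream: the scope change, the last-minute vendor escalation, the cross-team approval cut.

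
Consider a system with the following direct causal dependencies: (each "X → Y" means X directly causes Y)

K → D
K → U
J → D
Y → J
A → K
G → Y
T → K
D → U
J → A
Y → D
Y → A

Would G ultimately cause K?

There is a causal chain: G → Y → A → K.

Yes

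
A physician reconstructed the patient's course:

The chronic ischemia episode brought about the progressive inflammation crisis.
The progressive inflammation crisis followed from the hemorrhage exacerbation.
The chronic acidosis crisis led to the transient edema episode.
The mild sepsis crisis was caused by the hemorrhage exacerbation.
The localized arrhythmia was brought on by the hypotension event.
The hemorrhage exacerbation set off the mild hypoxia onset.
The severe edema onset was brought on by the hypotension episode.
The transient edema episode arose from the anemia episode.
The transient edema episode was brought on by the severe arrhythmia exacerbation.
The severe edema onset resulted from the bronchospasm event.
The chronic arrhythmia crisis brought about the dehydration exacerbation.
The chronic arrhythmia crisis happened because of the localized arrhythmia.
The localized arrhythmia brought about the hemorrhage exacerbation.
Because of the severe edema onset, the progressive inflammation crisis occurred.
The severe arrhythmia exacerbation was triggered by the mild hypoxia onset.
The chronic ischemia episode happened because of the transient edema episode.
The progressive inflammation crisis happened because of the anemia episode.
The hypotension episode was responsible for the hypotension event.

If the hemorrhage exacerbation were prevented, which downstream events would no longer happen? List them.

Downstream of the hemorrhage exacerbation: the mild hypoxia onset, the severe arrhythmia exacerbation, the mild sepsis crisis, the transient edema episode, the chronic ischemia episode, the progressive inflammation crisis.
Of those, still caused via another path: the transient edema episode, the chronic ischemia episode, the progressive inflammation crisis.
The remainder have no surviving cause.

the mild hypoxia onset, the mild sepsis crisis, the severe arrhythmia exacerbation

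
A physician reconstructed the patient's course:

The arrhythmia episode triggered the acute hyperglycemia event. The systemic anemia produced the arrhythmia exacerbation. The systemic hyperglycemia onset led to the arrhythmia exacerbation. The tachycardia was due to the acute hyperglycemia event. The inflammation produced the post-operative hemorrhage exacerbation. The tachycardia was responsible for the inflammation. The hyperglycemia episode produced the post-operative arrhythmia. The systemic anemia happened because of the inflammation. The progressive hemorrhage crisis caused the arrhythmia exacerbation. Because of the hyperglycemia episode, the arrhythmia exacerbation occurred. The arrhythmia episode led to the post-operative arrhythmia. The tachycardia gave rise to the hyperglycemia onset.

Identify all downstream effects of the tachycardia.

Direct effects: the inflammation, the hyperglycemia onset.
2 steps out: the post-operative hemorrhage exacerbation, the systemic anemia.
3 steps out: the arrhythmia exacerbation.
Not reachable from it: the arrhythmia episode, the acute hyperglycemia event, the hyperglycemia episode, the post-operative arrhythmia, the systemic hyperglycemia onset, the progressive hemorrhage crisis.

the arrhythmia exacerbation, the hyperglycemia onset, the inflammation, the post-operative hemorrhage exacerbation, the systemic anemia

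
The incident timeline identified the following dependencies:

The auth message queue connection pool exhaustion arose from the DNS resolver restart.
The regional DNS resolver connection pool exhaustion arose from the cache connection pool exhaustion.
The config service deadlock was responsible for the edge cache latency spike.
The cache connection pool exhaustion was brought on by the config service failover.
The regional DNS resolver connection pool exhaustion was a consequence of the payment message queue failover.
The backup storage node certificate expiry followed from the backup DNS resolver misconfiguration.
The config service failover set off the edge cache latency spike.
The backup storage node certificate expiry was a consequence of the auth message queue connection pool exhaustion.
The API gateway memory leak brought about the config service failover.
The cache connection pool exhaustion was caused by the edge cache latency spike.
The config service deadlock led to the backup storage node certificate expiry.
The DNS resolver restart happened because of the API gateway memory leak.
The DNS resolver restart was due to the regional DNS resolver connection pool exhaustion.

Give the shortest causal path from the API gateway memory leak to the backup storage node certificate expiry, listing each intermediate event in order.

the API gateway memory leak → the DNS resolver restart → the auth message queue connection pool exhaustion → the backup storage node certificate expiry

the API gateway memory leak → the DNS resolver restart
the DNS resolver restart → the auth message queue connection pool exhaustion
the auth message queue connection pool exhaustion → the backup storage node certificate expiry
Length: 3 steps.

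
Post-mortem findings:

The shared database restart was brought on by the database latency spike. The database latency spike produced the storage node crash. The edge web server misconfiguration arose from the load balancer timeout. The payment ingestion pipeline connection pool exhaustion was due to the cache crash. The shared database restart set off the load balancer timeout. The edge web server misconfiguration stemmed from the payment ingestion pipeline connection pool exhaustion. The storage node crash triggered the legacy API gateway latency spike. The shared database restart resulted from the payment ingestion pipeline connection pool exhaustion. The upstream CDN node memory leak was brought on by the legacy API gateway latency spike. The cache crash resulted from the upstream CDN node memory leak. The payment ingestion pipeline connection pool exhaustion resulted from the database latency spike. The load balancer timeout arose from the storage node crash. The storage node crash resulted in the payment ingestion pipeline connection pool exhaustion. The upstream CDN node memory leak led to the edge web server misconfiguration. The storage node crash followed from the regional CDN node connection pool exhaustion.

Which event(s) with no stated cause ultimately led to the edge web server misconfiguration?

the database latency spike, the regional CDN node connection pool exhaustion

Tracing upstream from the edge web server misconfiguration: the edge web server misconfiguration ← the payment ingestion pipeline connection pool exhaustion ← the database latency spike.
A separate upstream branch: the edge web server misconfiguration ← the payment ingestion pipeline connection pool exhaustion ← the storage node crash ← the regional CDN node connection pool exhaustion.
Each of those chain origins has no stated cause.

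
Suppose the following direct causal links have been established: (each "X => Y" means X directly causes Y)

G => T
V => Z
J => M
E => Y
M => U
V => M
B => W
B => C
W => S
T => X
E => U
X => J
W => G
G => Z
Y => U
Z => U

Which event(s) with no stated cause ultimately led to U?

Tracing upstream from U: U ← Z ← G ← W ← B.
A separate upstream branch: U ← Z ← V.
A separate upstream branch: U ← E.
Each of those chain origins has no stated cause.

B, E, V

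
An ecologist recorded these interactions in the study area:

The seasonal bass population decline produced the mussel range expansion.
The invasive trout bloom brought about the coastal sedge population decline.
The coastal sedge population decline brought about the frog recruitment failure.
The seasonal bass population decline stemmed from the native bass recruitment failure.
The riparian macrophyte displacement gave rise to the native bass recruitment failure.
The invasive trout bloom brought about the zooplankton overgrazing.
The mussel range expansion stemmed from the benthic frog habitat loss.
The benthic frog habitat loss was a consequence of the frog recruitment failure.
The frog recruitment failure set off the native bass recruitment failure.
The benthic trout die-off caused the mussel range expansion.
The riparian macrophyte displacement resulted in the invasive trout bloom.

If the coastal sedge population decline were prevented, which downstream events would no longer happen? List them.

Downstream of the coastal sedge population decline: the frog recruitment failure, the native bass recruitment failure, the seasonal bass population decline, the benthic frog habitat loss, the mussel range expansion.
Of those, still caused via another path: the native bass recruitment failure, the seasonal bass population decline, the mussel range expansion.
The remainder have no surviving cause.

the benthic frog habitat loss, the frog recruitment failure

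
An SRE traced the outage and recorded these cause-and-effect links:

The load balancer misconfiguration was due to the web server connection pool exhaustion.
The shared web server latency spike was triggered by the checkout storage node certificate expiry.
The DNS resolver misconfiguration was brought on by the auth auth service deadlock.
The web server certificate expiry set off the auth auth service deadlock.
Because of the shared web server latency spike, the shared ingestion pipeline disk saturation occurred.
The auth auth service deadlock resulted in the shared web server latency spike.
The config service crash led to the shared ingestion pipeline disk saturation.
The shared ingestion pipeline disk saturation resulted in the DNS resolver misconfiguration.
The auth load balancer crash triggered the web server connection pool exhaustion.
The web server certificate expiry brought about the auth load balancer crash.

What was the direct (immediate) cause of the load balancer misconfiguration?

the web server connection pool exhaustion

Upstream contributors include the web server certificate expiry, the auth load balancer crash, but only the web server connection pool exhaustion feeds directly into the load balancer misconfiguration.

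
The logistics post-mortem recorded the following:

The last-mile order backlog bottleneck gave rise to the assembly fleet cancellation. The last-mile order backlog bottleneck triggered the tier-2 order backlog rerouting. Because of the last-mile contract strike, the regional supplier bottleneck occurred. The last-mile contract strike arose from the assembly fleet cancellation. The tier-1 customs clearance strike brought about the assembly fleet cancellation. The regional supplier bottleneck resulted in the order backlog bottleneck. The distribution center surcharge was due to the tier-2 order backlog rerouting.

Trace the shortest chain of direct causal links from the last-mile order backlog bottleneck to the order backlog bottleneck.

the last-mile order backlog bottleneck → the assembly fleet cancellation
the assembly fleet cancellation → the last-mile contract strike
the last-mile contract strike → the regional supplier bottleneck
the regional supplier bottleneck → the order backlog bottleneck
Length: 4 steps.

the last-mile order backlog bottleneck → the assembly fleet cancellation → the last-mile contract strike → the regional supplier bottleneck → the order backlog bottleneck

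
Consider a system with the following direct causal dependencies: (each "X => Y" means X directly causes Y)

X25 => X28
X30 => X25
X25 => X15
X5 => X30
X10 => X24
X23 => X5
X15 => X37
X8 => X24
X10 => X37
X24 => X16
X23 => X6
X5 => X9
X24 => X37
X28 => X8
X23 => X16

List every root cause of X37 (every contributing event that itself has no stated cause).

Tracing upstream from X37: X37 ← X15 ← X25 ← X30 ← X5 ← X23.
A separate upstream branch: X37 ← X10.
Each of those chain origins has no stated cause.

X10, X23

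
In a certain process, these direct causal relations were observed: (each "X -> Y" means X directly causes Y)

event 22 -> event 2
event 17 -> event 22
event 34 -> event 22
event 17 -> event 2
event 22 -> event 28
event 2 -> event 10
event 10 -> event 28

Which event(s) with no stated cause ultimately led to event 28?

Tracing upstream from event 28: event 28 ← event 22 ← event 17.
A separate upstream branch: event 28 ← event 22 ← event 34.
Each of those chain origins has no stated cause.

event 17, event 34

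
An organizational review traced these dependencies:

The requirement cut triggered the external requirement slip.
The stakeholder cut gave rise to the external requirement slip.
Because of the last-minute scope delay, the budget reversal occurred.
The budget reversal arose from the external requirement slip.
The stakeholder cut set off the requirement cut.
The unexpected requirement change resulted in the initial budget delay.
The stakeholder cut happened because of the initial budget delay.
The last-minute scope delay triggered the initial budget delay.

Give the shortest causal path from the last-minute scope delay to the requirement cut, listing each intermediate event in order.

the last-minute scope delay → the initial budget delay → the stakeholder cut → the requirement cut

the last-minute scope delay → the initial budget delay
the initial budget delay → the stakeholder cut
the stakeholder cut → the requirement cut
Length: 3 steps.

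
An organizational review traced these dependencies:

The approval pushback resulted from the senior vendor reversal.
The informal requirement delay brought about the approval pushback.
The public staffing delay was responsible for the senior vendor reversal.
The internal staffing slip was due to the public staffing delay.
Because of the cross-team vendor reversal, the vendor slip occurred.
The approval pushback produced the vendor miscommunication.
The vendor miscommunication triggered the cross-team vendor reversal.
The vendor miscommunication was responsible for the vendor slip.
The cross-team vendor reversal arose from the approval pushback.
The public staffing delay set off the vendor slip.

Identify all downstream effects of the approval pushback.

the cross-team vendor reversal, the vendor miscommunication, the vendor slip

Direct effects: the vendor miscommunication, the cross-team vendor reversal.
2 steps out: the vendor slip.
Not reachable from it: the public staffing delay, the internal staffing slip, the senior vendor reversal, the informal requirement delay.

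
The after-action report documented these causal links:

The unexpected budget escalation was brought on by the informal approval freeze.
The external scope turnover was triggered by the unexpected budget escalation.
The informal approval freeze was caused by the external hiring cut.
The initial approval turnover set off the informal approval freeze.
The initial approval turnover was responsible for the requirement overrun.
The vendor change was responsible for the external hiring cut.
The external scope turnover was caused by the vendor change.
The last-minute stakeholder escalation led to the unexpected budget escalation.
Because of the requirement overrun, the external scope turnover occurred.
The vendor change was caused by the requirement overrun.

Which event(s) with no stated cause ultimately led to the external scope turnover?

Tracing upstream from the external scope turnover: the external scope turnover ← the requirement overrun ← the initial approval turnover.
A separate upstream branch: the external scope turnover ← the unexpected budget escalation ← the last-minute stakeholder escalation.
Each of those chain origins has no stated cause.

the initial approval turnover, the last-minute stakeholder escalation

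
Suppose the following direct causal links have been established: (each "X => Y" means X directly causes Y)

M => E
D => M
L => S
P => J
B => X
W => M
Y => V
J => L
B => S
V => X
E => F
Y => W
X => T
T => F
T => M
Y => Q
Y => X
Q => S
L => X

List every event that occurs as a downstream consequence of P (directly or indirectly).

E, F, J, L, M, S, T, X

Direct effects: J.
2 steps out: L.
3 steps out: X, S.
4 steps out: T.
5 steps out: M, F.
6 steps out: E.
Not reachable from it: Y, W, B, D, V, Q.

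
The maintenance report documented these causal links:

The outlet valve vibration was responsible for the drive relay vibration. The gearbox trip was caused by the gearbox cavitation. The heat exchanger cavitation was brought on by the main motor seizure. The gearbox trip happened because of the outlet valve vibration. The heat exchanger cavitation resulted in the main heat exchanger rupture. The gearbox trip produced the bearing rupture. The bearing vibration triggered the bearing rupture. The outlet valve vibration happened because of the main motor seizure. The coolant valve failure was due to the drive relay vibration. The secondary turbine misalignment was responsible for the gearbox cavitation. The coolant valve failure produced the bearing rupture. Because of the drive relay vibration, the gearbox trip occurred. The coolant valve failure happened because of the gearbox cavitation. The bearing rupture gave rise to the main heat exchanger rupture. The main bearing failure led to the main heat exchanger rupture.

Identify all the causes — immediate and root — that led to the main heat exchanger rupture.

the bearing rupture, the bearing vibration, the coolant valve failure, the drive relay vibration, the gearbox cavitation, the gearbox trip, the heat exchanger cavitation, the main bearing failure, the main motor seizure, the outlet valve vibration, the secondary turbine misalignment

Immediate causes of the main heat exchanger rupture: the heat exchanger cavitation, the main bearing failure, the bearing rupture.
Further upstream: the main motor seizure, the outlet valve vibration, the secondary turbine misalignment, the gearbox cavitation, the drive relay vibration, the gearbox trip, the coolant valve failure, the bearing vibration.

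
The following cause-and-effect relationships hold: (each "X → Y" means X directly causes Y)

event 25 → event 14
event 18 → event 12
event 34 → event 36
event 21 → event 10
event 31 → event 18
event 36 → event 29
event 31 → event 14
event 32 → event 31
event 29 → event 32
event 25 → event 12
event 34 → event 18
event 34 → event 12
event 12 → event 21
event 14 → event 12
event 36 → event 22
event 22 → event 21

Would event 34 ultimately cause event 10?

There is a causal chain: event 34 → event 12 → event 21 → event 10.

Yes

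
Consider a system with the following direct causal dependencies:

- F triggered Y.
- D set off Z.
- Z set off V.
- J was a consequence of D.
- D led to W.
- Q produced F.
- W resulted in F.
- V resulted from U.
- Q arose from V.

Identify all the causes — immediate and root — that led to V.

Immediate causes of V: Z, U.
Further upstream: D.

D, U, Z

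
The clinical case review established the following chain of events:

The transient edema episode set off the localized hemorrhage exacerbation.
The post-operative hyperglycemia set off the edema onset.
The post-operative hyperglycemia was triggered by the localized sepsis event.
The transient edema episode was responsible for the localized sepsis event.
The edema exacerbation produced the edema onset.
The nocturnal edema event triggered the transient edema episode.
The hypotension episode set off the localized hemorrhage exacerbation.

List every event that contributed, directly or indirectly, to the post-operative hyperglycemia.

Immediate cause of the post-operative hyperglycemia: the localized sepsis event.
Further upstream: the nocturnal edema event, the transient edema episode.

the localized sepsis event, the nocturnal edema event, the transient edema episode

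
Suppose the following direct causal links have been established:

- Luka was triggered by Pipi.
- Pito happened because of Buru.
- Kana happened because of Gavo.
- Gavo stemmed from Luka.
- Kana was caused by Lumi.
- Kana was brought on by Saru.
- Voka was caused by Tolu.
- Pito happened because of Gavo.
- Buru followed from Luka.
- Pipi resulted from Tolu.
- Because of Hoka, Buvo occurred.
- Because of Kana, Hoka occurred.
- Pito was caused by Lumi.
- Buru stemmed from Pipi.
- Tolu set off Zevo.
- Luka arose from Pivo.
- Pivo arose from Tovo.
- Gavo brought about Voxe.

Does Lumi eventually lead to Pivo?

Lumi leads to Kana, Hoka, Buvo, Pito; Pivo is not among them.

No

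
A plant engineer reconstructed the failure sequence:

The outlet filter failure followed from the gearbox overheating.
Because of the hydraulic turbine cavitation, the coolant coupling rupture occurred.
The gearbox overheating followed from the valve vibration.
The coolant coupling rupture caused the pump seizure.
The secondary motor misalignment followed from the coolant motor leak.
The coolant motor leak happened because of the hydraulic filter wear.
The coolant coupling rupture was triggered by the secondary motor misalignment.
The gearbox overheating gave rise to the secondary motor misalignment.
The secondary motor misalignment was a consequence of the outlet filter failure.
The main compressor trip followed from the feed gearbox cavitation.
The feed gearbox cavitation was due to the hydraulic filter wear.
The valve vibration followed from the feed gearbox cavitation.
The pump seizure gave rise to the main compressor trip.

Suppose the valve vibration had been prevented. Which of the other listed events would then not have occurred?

Downstream of the valve vibration: the gearbox overheating, the outlet filter failure, the secondary motor misalignment, the coolant coupling rupture, the pump seizure, the main compressor trip.
Of those, still caused via another path: the secondary motor misalignment, the coolant coupling rupture, the pump seizure, the main compressor trip.
The remainder have no surviving cause.

the gearbox overheating, the outlet filter failure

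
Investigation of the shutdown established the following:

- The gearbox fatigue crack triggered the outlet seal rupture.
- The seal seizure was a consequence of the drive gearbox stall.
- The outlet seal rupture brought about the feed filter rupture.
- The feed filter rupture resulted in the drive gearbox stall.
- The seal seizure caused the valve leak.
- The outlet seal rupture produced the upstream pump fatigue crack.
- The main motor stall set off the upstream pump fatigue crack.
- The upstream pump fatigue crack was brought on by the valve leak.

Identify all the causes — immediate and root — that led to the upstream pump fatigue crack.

Immediate causes of the upstream pump fatigue crack: the outlet seal rupture, the valve leak, the main motor stall.
Further upstream: the gearbox fatigue crack, the feed filter rupture, the drive gearbox stall, the seal seizure.

the drive gearbox stall, the feed filter rupture, the gearbox fatigue crack, the main motor stall, the outlet seal rupture, the seal seizure, the valve leak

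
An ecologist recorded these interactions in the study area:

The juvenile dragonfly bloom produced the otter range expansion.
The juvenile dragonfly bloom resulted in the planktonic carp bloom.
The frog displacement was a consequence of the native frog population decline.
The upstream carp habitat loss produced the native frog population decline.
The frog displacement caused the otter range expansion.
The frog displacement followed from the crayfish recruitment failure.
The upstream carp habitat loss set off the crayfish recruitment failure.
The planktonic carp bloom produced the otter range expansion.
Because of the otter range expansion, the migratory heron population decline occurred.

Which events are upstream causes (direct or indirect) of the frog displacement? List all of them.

Immediate causes of the frog displacement: the crayfish recruitment failure, the native frog population decline.
Further upstream: the upstream carp habitat loss.

the crayfish recruitment failure, the native frog population decline, the upstream carp habitat loss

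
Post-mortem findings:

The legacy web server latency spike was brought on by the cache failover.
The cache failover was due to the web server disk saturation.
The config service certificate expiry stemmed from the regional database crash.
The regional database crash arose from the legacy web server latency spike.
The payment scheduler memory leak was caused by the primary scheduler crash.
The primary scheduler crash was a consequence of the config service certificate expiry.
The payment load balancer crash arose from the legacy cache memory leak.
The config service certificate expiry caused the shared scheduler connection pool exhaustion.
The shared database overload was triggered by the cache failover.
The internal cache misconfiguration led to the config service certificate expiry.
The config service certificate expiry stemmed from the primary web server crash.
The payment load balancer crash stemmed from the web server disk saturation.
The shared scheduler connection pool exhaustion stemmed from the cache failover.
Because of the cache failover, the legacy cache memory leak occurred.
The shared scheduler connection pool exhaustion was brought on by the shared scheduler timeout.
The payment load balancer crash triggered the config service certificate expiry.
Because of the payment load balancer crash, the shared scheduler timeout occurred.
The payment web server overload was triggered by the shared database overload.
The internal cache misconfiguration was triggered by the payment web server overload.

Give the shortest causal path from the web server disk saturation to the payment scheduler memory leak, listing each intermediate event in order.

the web server disk saturation → the payment load balancer crash → the config service certificate expiry → the primary scheduler crash → the payment scheduler memory leak

the web server disk saturation → the payment load balancer crash
the payment load balancer crash → the config service certificate expiry
the config service certificate expiry → the primary scheduler crash
the primary scheduler crash → the payment scheduler memory leak
Length: 4 steps.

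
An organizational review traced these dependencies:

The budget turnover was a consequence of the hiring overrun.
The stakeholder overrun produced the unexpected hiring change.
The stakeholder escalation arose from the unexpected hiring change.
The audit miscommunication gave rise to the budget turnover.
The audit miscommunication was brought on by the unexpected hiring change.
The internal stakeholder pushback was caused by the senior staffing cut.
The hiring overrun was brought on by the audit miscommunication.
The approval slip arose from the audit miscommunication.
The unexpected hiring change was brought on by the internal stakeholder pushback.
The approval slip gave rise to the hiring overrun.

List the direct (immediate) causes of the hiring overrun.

the approval slip, the audit miscommunication

Upstream contributors include the senior staffing cut, the internal stakeholder pushback, the unexpected hiring change, the stakeholder overrun, but only the approval slip, the audit miscommunication feed directly into the hiring overrun.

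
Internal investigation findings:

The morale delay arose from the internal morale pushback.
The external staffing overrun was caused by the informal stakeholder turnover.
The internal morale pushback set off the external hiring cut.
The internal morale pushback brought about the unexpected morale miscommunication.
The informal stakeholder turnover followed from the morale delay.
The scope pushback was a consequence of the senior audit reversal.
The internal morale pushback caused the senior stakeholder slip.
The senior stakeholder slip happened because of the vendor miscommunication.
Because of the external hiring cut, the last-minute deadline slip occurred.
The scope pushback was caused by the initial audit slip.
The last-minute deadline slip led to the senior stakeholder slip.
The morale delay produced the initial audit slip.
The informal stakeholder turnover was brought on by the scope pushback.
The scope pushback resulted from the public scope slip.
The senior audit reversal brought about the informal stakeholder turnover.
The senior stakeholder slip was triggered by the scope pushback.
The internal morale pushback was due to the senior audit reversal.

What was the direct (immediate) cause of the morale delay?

the internal morale pushback

Upstream contributors include the senior audit reversal, but only the internal morale pushback feeds directly into the morale delay.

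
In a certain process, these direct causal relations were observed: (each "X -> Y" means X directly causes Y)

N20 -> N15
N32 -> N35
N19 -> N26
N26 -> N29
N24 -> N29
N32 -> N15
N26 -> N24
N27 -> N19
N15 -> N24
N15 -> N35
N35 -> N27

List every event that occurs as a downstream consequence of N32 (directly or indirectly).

N15, N19, N24, N26, N27, N29, N35

Direct effects: N15, N35.
2 steps out: N27, N24.
3 steps out: N19, N29.
4 steps out: N26.
Not reachable from it: N20.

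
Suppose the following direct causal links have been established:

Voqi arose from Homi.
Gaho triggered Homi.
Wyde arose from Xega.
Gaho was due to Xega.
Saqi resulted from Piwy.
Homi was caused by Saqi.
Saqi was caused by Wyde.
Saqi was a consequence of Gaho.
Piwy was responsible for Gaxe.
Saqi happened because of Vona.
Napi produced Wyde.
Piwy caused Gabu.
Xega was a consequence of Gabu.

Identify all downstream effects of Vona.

Direct effects: Saqi.
2 steps out: Homi.
3 steps out: Voqi.
Not reachable from it: Piwy, Gabu, Gaxe, Xega, Napi, Wyde, Gaho.

Homi, Saqi, Voqi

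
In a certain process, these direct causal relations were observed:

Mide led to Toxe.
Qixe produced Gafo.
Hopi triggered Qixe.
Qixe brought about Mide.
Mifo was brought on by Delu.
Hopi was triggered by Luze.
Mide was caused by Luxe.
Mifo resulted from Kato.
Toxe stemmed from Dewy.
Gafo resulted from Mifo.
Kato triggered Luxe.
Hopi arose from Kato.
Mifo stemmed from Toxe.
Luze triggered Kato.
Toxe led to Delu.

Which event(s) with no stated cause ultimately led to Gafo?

Dewy, Luze

Tracing upstream from Gafo: Gafo ← Qixe ← Hopi ← Luze.
A separate upstream branch: Gafo ← Mifo ← Toxe ← Dewy.
Each of those chain origins has no stated cause.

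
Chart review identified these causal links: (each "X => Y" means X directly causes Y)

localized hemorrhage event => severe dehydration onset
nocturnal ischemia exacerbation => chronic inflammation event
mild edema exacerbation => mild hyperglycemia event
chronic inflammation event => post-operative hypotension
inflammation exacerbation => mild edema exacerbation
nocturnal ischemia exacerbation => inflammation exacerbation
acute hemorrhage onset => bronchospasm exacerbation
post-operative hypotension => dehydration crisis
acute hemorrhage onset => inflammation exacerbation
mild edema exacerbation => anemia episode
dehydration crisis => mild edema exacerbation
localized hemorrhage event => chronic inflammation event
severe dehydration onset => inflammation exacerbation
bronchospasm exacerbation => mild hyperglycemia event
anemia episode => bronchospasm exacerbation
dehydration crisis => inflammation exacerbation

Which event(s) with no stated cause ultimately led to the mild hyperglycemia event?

Tracing upstream from the mild hyperglycemia event: the mild hyperglycemia event ← the mild edema exacerbation ← the inflammation exacerbation ← the nocturnal ischemia exacerbation.
A separate upstream branch: the mild hyperglycemia event ← the mild edema exacerbation ← the inflammation exacerbation ← the severe dehydration onset ← the localized hemorrhage event.
A separate upstream branch: the mild hyperglycemia event ← the bronchospasm exacerbation ← the acute hemorrhage onset.
Each of those chain origins has no stated cause.

the acute hemorrhage onset, the localized hemorrhage event, the nocturnal ischemia exacerbation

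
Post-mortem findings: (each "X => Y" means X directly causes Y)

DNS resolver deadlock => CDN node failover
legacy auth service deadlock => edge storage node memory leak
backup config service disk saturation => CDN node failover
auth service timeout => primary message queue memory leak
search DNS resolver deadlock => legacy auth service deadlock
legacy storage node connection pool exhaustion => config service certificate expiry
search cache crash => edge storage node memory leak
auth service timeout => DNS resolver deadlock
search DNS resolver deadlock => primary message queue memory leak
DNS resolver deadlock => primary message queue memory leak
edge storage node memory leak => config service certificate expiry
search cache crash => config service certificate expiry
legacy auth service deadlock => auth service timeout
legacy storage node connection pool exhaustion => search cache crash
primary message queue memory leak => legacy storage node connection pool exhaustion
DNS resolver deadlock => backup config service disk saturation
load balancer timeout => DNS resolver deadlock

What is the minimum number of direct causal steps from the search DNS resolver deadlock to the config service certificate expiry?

Shortest chain: the search DNS resolver deadlock → the legacy auth service deadlock → the edge storage node memory leak → the config service certificate expiry.

3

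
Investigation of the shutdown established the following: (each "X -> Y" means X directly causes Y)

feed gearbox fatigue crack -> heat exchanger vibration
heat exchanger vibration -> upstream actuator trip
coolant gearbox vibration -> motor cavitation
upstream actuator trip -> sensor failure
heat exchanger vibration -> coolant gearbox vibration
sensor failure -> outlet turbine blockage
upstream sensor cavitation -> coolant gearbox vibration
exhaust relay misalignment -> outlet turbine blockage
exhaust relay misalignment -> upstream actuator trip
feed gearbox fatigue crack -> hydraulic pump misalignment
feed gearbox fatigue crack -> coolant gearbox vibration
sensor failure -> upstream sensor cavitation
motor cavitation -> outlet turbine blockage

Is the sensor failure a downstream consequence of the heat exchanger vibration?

Yes

There is a causal chain: the heat exchanger vibration → the upstream actuator trip → the sensor failure.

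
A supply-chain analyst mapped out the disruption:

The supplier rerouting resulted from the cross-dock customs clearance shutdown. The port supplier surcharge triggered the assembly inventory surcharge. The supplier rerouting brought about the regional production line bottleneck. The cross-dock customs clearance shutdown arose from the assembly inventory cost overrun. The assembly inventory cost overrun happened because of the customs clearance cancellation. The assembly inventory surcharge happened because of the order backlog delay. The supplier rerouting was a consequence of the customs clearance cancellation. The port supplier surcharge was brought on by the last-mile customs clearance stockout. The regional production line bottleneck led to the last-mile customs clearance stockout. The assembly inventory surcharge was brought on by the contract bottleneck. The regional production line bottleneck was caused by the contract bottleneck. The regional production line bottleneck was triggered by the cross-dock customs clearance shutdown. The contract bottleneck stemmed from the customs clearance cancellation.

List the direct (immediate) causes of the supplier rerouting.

the cross-dock customs clearance shutdown, the customs clearance cancellation

Upstream contributors include the assembly inventory cost overrun, but only the cross-dock customs clearance shutdown, the customs clearance cancellation feed directly into the supplier rerouting.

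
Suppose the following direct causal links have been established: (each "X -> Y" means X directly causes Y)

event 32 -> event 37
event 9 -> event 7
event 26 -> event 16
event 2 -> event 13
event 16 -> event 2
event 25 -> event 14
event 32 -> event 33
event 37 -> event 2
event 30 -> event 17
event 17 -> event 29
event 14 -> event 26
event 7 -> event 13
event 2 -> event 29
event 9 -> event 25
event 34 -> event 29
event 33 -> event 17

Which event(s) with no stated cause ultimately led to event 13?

event 32, event 9

Tracing upstream from event 13: event 13 ← event 7 ← event 9.
A separate upstream branch: event 13 ← event 2 ← event 37 ← event 32.
Each of those chain origins has no stated cause.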